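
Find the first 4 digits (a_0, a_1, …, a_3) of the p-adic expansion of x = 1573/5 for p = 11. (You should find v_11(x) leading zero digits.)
(a_0, …, a_3) = (0, 0, 7, 4)

v_11(1573/5) = 2, so a_0 = ... = a_1 = 0. Factor out: x = 11^2 · u with u = 13/5 a unit in ℤ_11. Expand u iteratively via a_{v+i} = u_i mod 11, u_{i+1} = (u_i − a_{v+i})/11:
  u_0 = 13/5;  a_2 = 7;  u_1 = (u_0 − 7)/11 = -2/5
  u_1 = -2/5;  a_3 = 4;  u_2 = (u_1 − 4)/11 = -2/5
Digits: (0, 0, 7, 4).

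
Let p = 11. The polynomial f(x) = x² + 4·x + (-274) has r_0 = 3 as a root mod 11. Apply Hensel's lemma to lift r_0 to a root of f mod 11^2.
r_1 = 113 (mod 121)

Hensel: r_{i+1} = r_i − f(r_i)·(f′(r_i))^{-1} mod 11^{i+2}, f′(x) = 2x + 4. Iterate:
  r_0 = 3 (mod 11)
  r_1 = 113 (mod 121)
Final: r = 113 satisfies f(r) ≡ 0 mod 11^2.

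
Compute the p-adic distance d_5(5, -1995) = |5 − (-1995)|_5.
d_5(5, -1995) = 1/125

Step 1 — x − y = 5 − (-1995) = 2000. Step 2 — v_5(2000) = 3 (factor: 2000 = (5^3 · 16); the sign does not affect v_p). Step 3 — |x − y|_5 = 5^{-3} = 1/125.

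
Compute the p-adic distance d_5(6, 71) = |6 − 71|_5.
d_5(6, 71) = 1/5

Step 1 — x − y = 6 − 71 = -65. Step 2 — v_5(-65) = 1 (factor: -65 = −(5^1 · 13); the sign does not affect v_p). Step 3 — |x − y|_5 = 5^{-1} = 1/5.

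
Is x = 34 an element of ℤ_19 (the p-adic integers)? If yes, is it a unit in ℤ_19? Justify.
x ∈ ℤ_19^× (unit); v_19(x) = 0

ℤ_19 = {x ∈ ℚ_19 : v_19(x) ≥ 0} and ℤ_19^× = {x ∈ ℤ_19 : v_19(x) = 0}. Here v_19(34) = v_19(num) − v_19(den) = 0; compare against these criteria.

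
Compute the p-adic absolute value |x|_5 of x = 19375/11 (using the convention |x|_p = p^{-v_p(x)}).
|19375/11|_5 = 1/625

Step 1 — compute v_5(x) by factoring powers of 5 out of the numerator and denominator: v_5(19375/11) = 4. Step 2 — apply |x|_p = p^{-v_p(x)} = 5^{-4} = 1/625.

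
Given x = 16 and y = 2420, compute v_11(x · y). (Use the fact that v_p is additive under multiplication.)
v_11(38720) = 2

v_p(x) = 0 (factor: 16 = 11^0 · 16); v_p(y) = 2 (factor: 2420 = 11^2 · 20). Additivity: v_p(xy) = v_p(x) + v_p(y) = 0 + 2 = 2. (Direct check: xy = 38720 = 11^2 · (320).)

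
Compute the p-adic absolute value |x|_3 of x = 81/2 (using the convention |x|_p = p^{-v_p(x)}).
|81/2|_3 = 1/81

Step 1 — compute v_3(x) by factoring powers of 3 out of the numerator and denominator: v_3(81/2) = 4. Step 2 — apply |x|_p = p^{-v_p(x)} = 3^{-4} = 1/81.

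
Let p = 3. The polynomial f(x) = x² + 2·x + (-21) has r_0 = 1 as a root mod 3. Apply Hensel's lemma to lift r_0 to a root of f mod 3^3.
r_2 = 19 (mod 27)

Hensel: r_{i+1} = r_i − f(r_i)·(f′(r_i))^{-1} mod 3^{i+2}, f′(x) = 2x + 2. Iterate:
  r_0 = 1 (mod 3)
  r_1 = 1 (mod 9)
  r_2 = 19 (mod 27)
Final: r = 19 satisfies f(r) ≡ 0 mod 3^3.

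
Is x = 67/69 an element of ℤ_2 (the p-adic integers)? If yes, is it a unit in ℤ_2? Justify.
x ∈ ℤ_2^× (unit); v_2(x) = 0

ℤ_2 = {x ∈ ℚ_2 : v_2(x) ≥ 0} and ℤ_2^× = {x ∈ ℤ_2 : v_2(x) = 0}. Here v_2(67/69) = v_2(num) − v_2(den) = 0; compare against these criteria.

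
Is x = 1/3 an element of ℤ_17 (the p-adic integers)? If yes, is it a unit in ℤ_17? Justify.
x ∈ ℤ_17^× (unit); v_17(x) = 0

ℤ_17 = {x ∈ ℚ_17 : v_17(x) ≥ 0} and ℤ_17^× = {x ∈ ℤ_17 : v_17(x) = 0}. Here v_17(1/3) = v_17(num) − v_17(den) = 0; compare against these criteria.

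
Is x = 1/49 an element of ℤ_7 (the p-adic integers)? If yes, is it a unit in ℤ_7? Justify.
x ∉ ℤ_7 (v_7(x) = -2 < 0)

ℤ_7 = {x ∈ ℚ_7 : v_7(x) ≥ 0} and ℤ_7^× = {x ∈ ℤ_7 : v_7(x) = 0}. Here v_7(1/49) = v_7(num) − v_7(den) = -2; compare against these criteria.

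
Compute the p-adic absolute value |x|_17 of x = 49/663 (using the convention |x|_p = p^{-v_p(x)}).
|49/663|_17 = 17

Step 1 — compute v_17(x) by factoring powers of 17 out of the numerator and denominator: v_17(49/663) = -1. Step 2 — apply |x|_p = p^{-v_p(x)} = 17^{1} = 17.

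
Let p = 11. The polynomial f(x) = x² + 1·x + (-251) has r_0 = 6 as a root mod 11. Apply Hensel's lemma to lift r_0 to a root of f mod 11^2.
r_1 = 50 (mod 121)

Hensel: r_{i+1} = r_i − f(r_i)·(f′(r_i))^{-1} mod 11^{i+2}, f′(x) = 2x + 1. Iterate:
  r_0 = 6 (mod 11)
  r_1 = 50 (mod 121)
Final: r = 50 satisfies f(r) ≡ 0 mod 11^2.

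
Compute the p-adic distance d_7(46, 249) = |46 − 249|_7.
d_7(46, 249) = 1/7

Step 1 — x − y = 46 − 249 = -203. Step 2 — v_7(-203) = 1 (factor: -203 = −(7^1 · 29); the sign does not affect v_p). Step 3 — |x − y|_7 = 7^{-1} = 1/7.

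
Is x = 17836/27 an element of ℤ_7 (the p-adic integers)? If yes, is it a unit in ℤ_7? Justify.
x ∈ ℤ_7 but not a unit; v_7(x) = 3 > 0

ℤ_7 = {x ∈ ℚ_7 : v_7(x) ≥ 0} and ℤ_7^× = {x ∈ ℤ_7 : v_7(x) = 0}. Here v_7(17836/27) = v_7(num) − v_7(den) = 3; compare against these criteria.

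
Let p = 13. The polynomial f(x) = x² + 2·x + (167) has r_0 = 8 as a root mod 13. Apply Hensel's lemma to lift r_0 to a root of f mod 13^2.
r_1 = 60 (mod 169)

Hensel: r_{i+1} = r_i − f(r_i)·(f′(r_i))^{-1} mod 13^{i+2}, f′(x) = 2x + 2. Iterate:
  r_0 = 8 (mod 13)
  r_1 = 60 (mod 169)
Final: r = 60 satisfies f(r) ≡ 0 mod 13^2.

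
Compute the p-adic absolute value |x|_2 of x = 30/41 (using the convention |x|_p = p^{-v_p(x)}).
|30/41|_2 = 1/2

Step 1 — compute v_2(x) by factoring powers of 2 out of the numerator and denominator: v_2(30/41) = 1. Step 2 — apply |x|_p = p^{-v_p(x)} = 2^{-1} = 1/2.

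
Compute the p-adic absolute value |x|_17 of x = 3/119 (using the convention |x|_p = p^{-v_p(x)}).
|3/119|_17 = 17

Step 1 — compute v_17(x) by factoring powers of 17 out of the numerator and denominator: v_17(3/119) = -1. Step 2 — apply |x|_p = p^{-v_p(x)} = 17^{1} = 17.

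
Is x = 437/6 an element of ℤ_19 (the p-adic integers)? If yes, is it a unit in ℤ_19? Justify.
x ∈ ℤ_19 but not a unit; v_19(x) = 1 > 0

ℤ_19 = {x ∈ ℚ_19 : v_19(x) ≥ 0} and ℤ_19^× = {x ∈ ℤ_19 : v_19(x) = 0}. Here v_19(437/6) = v_19(num) − v_19(den) = 1; compare against these criteria.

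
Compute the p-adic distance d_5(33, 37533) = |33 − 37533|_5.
d_5(33, 37533) = 1/3125

Step 1 — x − y = 33 − 37533 = -37500. Step 2 — v_5(-37500) = 5 (factor: -37500 = −(5^5 · 12); the sign does not affect v_p). Step 3 — |x − y|_5 = 5^{-5} = 1/3125.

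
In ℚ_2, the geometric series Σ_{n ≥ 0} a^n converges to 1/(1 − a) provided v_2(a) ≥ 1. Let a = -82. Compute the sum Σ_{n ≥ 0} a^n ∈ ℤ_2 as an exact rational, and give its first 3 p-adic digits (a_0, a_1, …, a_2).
Σ a^n = 1/(1 − a) = 1/83;  first 3 digits = (1, 1, 0)

v_2(a) = 1 ≥ 1, so the series converges in ℤ_2 to 1/(1 − a) = 1/(1 − (-82)) = 1/83. Expand this rational in ℤ_2: compute digits iteratively via d_i = x_i mod 2, x_{i+1} = (x_i − d_i)/2. The first 3 digits are (1, 1, 0).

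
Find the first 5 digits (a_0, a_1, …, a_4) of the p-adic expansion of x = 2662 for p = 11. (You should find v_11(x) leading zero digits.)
(a_0, …, a_4) = (0, 0, 0, 2, 0)

v_11(2662) = 3, so a_0 = ... = a_2 = 0. Factor out: x = 11^3 · u with u = 2 a unit in ℤ_11. Expand u iteratively via a_{v+i} = u_i mod 11, u_{i+1} = (u_i − a_{v+i})/11:
  u_0 = 2;  a_3 = 2;  u_1 = (u_0 − 2)/11 = 0
  u_1 = 0;  a_4 = 0;  u_2 = (u_1 − 0)/11 = 0
Digits: (0, 0, 0, 2, 0).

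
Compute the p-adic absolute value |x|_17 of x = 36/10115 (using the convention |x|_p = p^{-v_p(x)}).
|36/10115|_17 = 289

Step 1 — compute v_17(x) by factoring powers of 17 out of the numerator and denominator: v_17(36/10115) = -2. Step 2 — apply |x|_p = p^{-v_p(x)} = 17^{2} = 289.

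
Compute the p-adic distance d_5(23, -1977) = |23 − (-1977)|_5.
d_5(23, -1977) = 1/125

Step 1 — x − y = 23 − (-1977) = 2000. Step 2 — v_5(2000) = 3 (factor: 2000 = (5^3 · 16); the sign does not affect v_p). Step 3 — |x − y|_5 = 5^{-3} = 1/125.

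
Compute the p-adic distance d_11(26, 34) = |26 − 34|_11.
d_11(26, 34) = 1

Step 1 — x − y = 26 − 34 = -8. Step 2 — v_11(-8) = 0 (factor: -8 = −(11^0 · 8); the sign does not affect v_p). Step 3 — |x − y|_11 = 11^{0} = 1.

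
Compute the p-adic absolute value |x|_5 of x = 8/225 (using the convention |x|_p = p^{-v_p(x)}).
|8/225|_5 = 25

Step 1 — compute v_5(x) by factoring powers of 5 out of the numerator and denominator: v_5(8/225) = -2. Step 2 — apply |x|_p = p^{-v_p(x)} = 5^{2} = 25.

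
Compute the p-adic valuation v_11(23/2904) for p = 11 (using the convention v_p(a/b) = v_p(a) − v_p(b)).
v_11(23/2904) = -2

Factor powers of 11 from the numerator and denominator of the reduced fraction: 23 = 11^0 · 23 and 2904 = 11^2 · 24. Apply v_p(a/b) = v_p(a) − v_p(b): v_11(23/2904) = 0 − 2 = -2.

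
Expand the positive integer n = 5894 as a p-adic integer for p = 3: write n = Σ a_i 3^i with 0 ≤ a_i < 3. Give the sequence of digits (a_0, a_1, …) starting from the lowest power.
(a_0, a_1, …) = (2, 2, 0, 2, 0, 0, 2, 2)

Repeated division by 3 gives the digits low-to-high: 5894 = 2 + 2·3^1 + 2·3^3 + 2·3^6 + 2·3^7. Digit sequence: (2, 2, 0, 2, 0, 0, 2, 2).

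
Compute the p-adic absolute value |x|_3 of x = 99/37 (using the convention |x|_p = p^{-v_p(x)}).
|99/37|_3 = 1/9

Step 1 — compute v_3(x) by factoring powers of 3 out of the numerator and denominator: v_3(99/37) = 2. Step 2 — apply |x|_p = p^{-v_p(x)} = 3^{-2} = 1/9.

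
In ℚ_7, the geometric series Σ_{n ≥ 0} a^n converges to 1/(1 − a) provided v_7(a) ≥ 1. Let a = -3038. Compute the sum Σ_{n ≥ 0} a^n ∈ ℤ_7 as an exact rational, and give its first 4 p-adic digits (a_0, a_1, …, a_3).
Σ a^n = 1/(1 − a) = 1/3039;  first 4 digits = (1, 0, 1, 5)

v_7(a) = 2 ≥ 1, so the series converges in ℤ_7 to 1/(1 − a) = 1/(1 − (-3038)) = 1/3039. Expand this rational in ℤ_7: compute digits iteratively via d_i = x_i mod 7, x_{i+1} = (x_i − d_i)/7. The first 4 digits are (1, 0, 1, 5).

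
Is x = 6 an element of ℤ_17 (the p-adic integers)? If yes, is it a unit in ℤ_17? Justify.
x ∈ ℤ_17^× (unit); v_17(x) = 0

ℤ_17 = {x ∈ ℚ_17 : v_17(x) ≥ 0} and ℤ_17^× = {x ∈ ℤ_17 : v_17(x) = 0}. Here v_17(6) = v_17(num) − v_17(den) = 0; compare against these criteria.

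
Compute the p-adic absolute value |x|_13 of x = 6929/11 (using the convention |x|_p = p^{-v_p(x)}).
|6929/11|_13 = 1/169

Step 1 — compute v_13(x) by factoring powers of 13 out of the numerator and denominator: v_13(6929/11) = 2. Step 2 — apply |x|_p = p^{-v_p(x)} = 13^{-2} = 1/169.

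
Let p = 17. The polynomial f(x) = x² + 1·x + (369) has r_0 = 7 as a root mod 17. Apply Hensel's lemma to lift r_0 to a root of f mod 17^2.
r_1 = 75 (mod 289)

Hensel: r_{i+1} = r_i − f(r_i)·(f′(r_i))^{-1} mod 17^{i+2}, f′(x) = 2x + 1. Iterate:
  r_0 = 7 (mod 17)
  r_1 = 75 (mod 289)
Final: r = 75 satisfies f(r) ≡ 0 mod 17^2.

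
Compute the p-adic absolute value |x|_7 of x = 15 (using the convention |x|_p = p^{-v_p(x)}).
|15|_7 = 1

Step 1 — compute v_7(x) by factoring powers of 7 out of the numerator and denominator: v_7(15) = 0. Step 2 — apply |x|_p = p^{-v_p(x)} = 7^{0} = 1.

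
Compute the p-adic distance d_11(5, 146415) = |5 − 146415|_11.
d_11(5, 146415) = 1/14641

Step 1 — x − y = 5 − 146415 = -146410. Step 2 — v_11(-146410) = 4 (factor: -146410 = −(11^4 · 10); the sign does not affect v_p). Step 3 — |x − y|_11 = 11^{-4} = 1/14641.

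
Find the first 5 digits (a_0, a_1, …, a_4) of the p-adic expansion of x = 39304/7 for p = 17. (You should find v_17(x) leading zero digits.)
(a_0, …, a_4) = (0, 0, 0, 6, 7)

v_17(39304/7) = 3, so a_0 = ... = a_2 = 0. Factor out: x = 17^3 · u with u = 8/7 a unit in ℤ_17. Expand u iteratively via a_{v+i} = u_i mod 17, u_{i+1} = (u_i − a_{v+i})/17:
  u_0 = 8/7;  a_3 = 6;  u_1 = (u_0 − 6)/17 = -2/7
  u_1 = -2/7;  a_4 = 7;  u_2 = (u_1 − 7)/17 = -3/7
Digits: (0, 0, 0, 6, 7).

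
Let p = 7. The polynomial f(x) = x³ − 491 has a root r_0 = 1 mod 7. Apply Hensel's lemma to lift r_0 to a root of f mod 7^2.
r_1 = 1 (mod 49)

Hensel: r_{i+1} = r_i − f(r_i)/f′(r_i) mod 7^{i+2}, where f′(x) = 3x². Iterate:
  r_0 = 1 (mod 7)
  r_1 = 1 (mod 49)
Final: r = 1 with f(r) ≡ 0 mod 7^2.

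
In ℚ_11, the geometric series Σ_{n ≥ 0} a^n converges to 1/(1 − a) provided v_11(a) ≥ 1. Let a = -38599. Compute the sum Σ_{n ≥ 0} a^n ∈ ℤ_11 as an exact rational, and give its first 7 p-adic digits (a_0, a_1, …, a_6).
Σ a^n = 1/(1 − a) = 1/38600;  first 7 digits = (1, 0, 0, 4, 8, 10, 4)

v_11(a) = 3 ≥ 1, so the series converges in ℤ_11 to 1/(1 − a) = 1/(1 − (-38599)) = 1/38600. Expand this rational in ℤ_11: compute digits iteratively via d_i = x_i mod 11, x_{i+1} = (x_i − d_i)/11. The first 7 digits are (1, 0, 0, 4, 8, 10, 4).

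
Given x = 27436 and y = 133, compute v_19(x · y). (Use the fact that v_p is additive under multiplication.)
v_19(3648988) = 4

v_p(x) = 3 (factor: 27436 = 19^3 · 4); v_p(y) = 1 (factor: 133 = 19^1 · 7). Additivity: v_p(xy) = v_p(x) + v_p(y) = 3 + 1 = 4. (Direct check: xy = 3648988 = 19^4 · (28).)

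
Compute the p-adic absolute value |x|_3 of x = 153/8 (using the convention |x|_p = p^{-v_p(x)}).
|153/8|_3 = 1/9

Step 1 — compute v_3(x) by factoring powers of 3 out of the numerator and denominator: v_3(153/8) = 2. Step 2 — apply |x|_p = p^{-v_p(x)} = 3^{-2} = 1/9.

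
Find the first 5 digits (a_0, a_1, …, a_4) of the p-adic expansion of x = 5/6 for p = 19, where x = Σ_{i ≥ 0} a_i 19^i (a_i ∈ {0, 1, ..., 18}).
(a_0, …, a_4) = (4, 3, 3, 3, 3)

v_19(5/6) = 0 (numerator and denominator both coprime to 19), so x ∈ ℤ_19^×. Compute digits iteratively via a_i = x_i mod 19, x_{i+1} = (x_i − a_i)/19, with x_0 = x:
  x_0 = 5/6;  a_0 = 4;  x_1 = (x_0 − 4)/19 = -1/6
  x_1 = -1/6;  a_1 = 3;  x_2 = (x_1 − 3)/19 = -1/6
  x_2 = -1/6;  a_2 = 3;  x_3 = (x_2 − 3)/19 = -1/6
  x_3 = -1/6;  a_3 = 3;  x_4 = (x_3 − 3)/19 = -1/6
  x_4 = -1/6;  a_4 = 3;  x_5 = (x_4 − 3)/19 = -1/6
Digits: (4, 3, 3, 3, 3).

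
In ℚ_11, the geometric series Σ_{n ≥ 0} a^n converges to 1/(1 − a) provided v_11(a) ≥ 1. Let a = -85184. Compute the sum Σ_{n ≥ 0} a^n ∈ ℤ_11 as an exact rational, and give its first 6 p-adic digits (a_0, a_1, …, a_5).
Σ a^n = 1/(1 − a) = 1/85185;  first 6 digits = (1, 0, 0, 2, 5, 10)

v_11(a) = 3 ≥ 1, so the series converges in ℤ_11 to 1/(1 − a) = 1/(1 − (-85184)) = 1/85185. Expand this rational in ℤ_11: compute digits iteratively via d_i = x_i mod 11, x_{i+1} = (x_i − d_i)/11. The first 6 digits are (1, 0, 0, 2, 5, 10).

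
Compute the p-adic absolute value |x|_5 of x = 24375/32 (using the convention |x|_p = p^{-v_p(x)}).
|24375/32|_5 = 1/625

Step 1 — compute v_5(x) by factoring powers of 5 out of the numerator and denominator: v_5(24375/32) = 4. Step 2 — apply |x|_p = p^{-v_p(x)} = 5^{-4} = 1/625.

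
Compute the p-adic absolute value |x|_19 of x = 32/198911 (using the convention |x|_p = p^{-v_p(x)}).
|32/198911|_19 = 6859

Step 1 — compute v_19(x) by factoring powers of 19 out of the numerator and denominator: v_19(32/198911) = -3. Step 2 — apply |x|_p = p^{-v_p(x)} = 19^{3} = 6859.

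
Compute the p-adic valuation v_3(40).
v_3(40) = 0

v_3(n) is the largest exponent k such that 3^k divides n. Factor out: 40 = 3^0 · 40. (Sign doesn't affect v_p.) So v_3(40) = 0.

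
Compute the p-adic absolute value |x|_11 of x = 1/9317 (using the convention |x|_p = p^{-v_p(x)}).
|1/9317|_11 = 1331

Step 1 — compute v_11(x) by factoring powers of 11 out of the numerator and denominator: v_11(1/9317) = -3. Step 2 — apply |x|_p = p^{-v_p(x)} = 11^{3} = 1331.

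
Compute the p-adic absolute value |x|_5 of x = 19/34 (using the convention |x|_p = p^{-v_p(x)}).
|19/34|_5 = 1

Step 1 — compute v_5(x) by factoring powers of 5 out of the numerator and denominator: v_5(19/34) = 0. Step 2 — apply |x|_p = p^{-v_p(x)} = 5^{0} = 1.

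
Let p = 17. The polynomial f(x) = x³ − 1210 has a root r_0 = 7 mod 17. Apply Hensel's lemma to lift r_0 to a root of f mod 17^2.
r_1 = 7 (mod 289)

Hensel: r_{i+1} = r_i − f(r_i)/f′(r_i) mod 17^{i+2}, where f′(x) = 3x². Iterate:
  r_0 = 7 (mod 17)
  r_1 = 7 (mod 289)
Final: r = 7 with f(r) ≡ 0 mod 17^2.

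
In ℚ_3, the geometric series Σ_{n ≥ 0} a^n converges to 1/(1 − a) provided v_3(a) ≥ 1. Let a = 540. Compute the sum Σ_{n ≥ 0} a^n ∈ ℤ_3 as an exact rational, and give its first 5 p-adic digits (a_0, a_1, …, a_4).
Σ a^n = 1/(1 − a) = -1/539;  first 5 digits = (1, 0, 0, 2, 0)

v_3(a) = 3 ≥ 1, so the series converges in ℤ_3 to 1/(1 − a) = 1/(1 − 540) = -1/539. Expand this rational in ℤ_3: compute digits iteratively via d_i = x_i mod 3, x_{i+1} = (x_i − d_i)/3. The first 5 digits are (1, 0, 0, 2, 0).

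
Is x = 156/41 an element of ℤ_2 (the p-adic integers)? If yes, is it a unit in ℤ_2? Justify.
x ∈ ℤ_2 but not a unit; v_2(x) = 2 > 0

ℤ_2 = {x ∈ ℚ_2 : v_2(x) ≥ 0} and ℤ_2^× = {x ∈ ℤ_2 : v_2(x) = 0}. Here v_2(156/41) = v_2(num) − v_2(den) = 2; compare against these criteria.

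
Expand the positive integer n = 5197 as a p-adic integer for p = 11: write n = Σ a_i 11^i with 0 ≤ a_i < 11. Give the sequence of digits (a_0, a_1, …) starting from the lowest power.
(a_0, a_1, …) = (5, 10, 9, 3)

Repeated division by 11 gives the digits low-to-high: 5197 = 5 + 10·11^1 + 9·11^2 + 3·11^3. Digit sequence: (5, 10, 9, 3).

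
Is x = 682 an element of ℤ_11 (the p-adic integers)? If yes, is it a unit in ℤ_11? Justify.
x ∈ ℤ_11 but not a unit; v_11(x) = 1 > 0

ℤ_11 = {x ∈ ℚ_11 : v_11(x) ≥ 0} and ℤ_11^× = {x ∈ ℤ_11 : v_11(x) = 0}. Here v_11(682) = v_11(num) − v_11(den) = 1; compare against these criteria.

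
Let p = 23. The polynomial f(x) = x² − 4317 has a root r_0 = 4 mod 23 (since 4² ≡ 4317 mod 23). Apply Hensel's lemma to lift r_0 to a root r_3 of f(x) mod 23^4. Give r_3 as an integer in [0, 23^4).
r_3 = 220275 (mod 279841)

Hensel's recurrence: r_{i+1} = r_i − f(r_i)·(f′(r_i))^{-1} mod 23^{i+2}, with f′(x) = 2x. Iterate:
  r_0 = 4 (mod 23)
  r_1 = 211 (mod 529)
  r_2 = 1269 (mod 12167)
  r_3 = 220275 (mod 279841)
Final: r_3 = 220275, and one checks f(r_3) ≡ 0 mod 23^4.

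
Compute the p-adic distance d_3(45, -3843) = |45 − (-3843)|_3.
d_3(45, -3843) = 1/243

Step 1 — x − y = 45 − (-3843) = 3888. Step 2 — v_3(3888) = 5 (factor: 3888 = (3^5 · 16); the sign does not affect v_p). Step 3 — |x − y|_3 = 3^{-5} = 1/243.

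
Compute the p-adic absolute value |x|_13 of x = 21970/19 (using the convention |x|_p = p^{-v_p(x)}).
|21970/19|_13 = 1/2197

Step 1 — compute v_13(x) by factoring powers of 13 out of the numerator and denominator: v_13(21970/19) = 3. Step 2 — apply |x|_p = p^{-v_p(x)} = 13^{-3} = 1/2197.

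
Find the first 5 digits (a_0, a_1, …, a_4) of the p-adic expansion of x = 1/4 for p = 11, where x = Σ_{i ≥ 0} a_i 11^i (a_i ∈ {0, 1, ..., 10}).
(a_0, …, a_4) = (3, 8, 2, 8, 2)

v_11(1/4) = 0 (numerator and denominator both coprime to 11), so x ∈ ℤ_11^×. Compute digits iteratively via a_i = x_i mod 11, x_{i+1} = (x_i − a_i)/11, with x_0 = x:
  x_0 = 1/4;  a_0 = 3;  x_1 = (x_0 − 3)/11 = -1/4
  x_1 = -1/4;  a_1 = 8;  x_2 = (x_1 − 8)/11 = -3/4
  x_2 = -3/4;  a_2 = 2;  x_3 = (x_2 − 2)/11 = -1/4
  x_3 = -1/4;  a_3 = 8;  x_4 = (x_3 − 8)/11 = -3/4
  x_4 = -3/4;  a_4 = 2;  x_5 = (x_4 − 2)/11 = -1/4
Digits: (3, 8, 2, 8, 2).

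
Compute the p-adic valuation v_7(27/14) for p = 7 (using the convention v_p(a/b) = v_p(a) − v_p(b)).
v_7(27/14) = -1

Factor powers of 7 from the numerator and denominator of the reduced fraction: 27 = 7^0 · 27 and 14 = 7^1 · 2. Apply v_p(a/b) = v_p(a) − v_p(b): v_7(27/14) = 0 − 1 = -1.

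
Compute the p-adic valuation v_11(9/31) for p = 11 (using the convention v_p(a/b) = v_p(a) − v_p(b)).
v_11(9/31) = 0

Factor powers of 11 from the numerator and denominator of the reduced fraction: 9 = 11^0 · 9 and 31 = 11^0 · 31. Apply v_p(a/b) = v_p(a) − v_p(b): v_11(9/31) = 0 − 0 = 0.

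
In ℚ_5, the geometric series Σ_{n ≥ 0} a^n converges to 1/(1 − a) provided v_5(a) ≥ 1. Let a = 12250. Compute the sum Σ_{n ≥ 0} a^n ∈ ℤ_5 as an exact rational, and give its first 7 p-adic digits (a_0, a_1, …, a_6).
Σ a^n = 1/(1 − a) = -1/12249;  first 7 digits = (1, 0, 0, 3, 4, 3, 4)

v_5(a) = 3 ≥ 1, so the series converges in ℤ_5 to 1/(1 − a) = 1/(1 − 12250) = -1/12249. Expand this rational in ℤ_5: compute digits iteratively via d_i = x_i mod 5, x_{i+1} = (x_i − d_i)/5. The first 7 digits are (1, 0, 0, 3, 4, 3, 4).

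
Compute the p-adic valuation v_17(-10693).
v_17(-10693) = 2

v_17(n) is the largest exponent k such that 17^k divides n. Factor out: -10693 = -17^2 · 37. (Sign doesn't affect v_p.) So v_17(-10693) = 2.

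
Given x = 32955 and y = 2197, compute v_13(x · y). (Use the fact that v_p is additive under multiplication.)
v_13(72402135) = 6

v_p(x) = 3 (factor: 32955 = 13^3 · 15); v_p(y) = 3 (factor: 2197 = 13^3 · 1). Additivity: v_p(xy) = v_p(x) + v_p(y) = 3 + 3 = 6. (Direct check: xy = 72402135 = 13^6 · (15).)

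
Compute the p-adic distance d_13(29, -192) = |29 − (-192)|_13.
d_13(29, -192) = 1/13

Step 1 — x − y = 29 − (-192) = 221. Step 2 — v_13(221) = 1 (factor: 221 = (13^1 · 17); the sign does not affect v_p). Step 3 — |x − y|_13 = 13^{-1} = 1/13.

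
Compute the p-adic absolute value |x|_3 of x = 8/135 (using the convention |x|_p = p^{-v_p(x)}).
|8/135|_3 = 27

Step 1 — compute v_3(x) by factoring powers of 3 out of the numerator and denominator: v_3(8/135) = -3. Step 2 — apply |x|_p = p^{-v_p(x)} = 3^{3} = 27.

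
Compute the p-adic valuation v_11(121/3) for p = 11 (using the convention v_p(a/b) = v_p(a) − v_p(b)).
v_11(121/3) = 2

Factor powers of 11 from the numerator and denominator of the reduced fraction: 121 = 11^2 · 1 and 3 = 11^0 · 3. Apply v_p(a/b) = v_p(a) − v_p(b): v_11(121/3) = 2 − 0 = 2.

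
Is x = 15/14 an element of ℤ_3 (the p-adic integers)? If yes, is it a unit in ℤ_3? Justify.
x ∈ ℤ_3 but not a unit; v_3(x) = 1 > 0

ℤ_3 = {x ∈ ℚ_3 : v_3(x) ≥ 0} and ℤ_3^× = {x ∈ ℤ_3 : v_3(x) = 0}. Here v_3(15/14) = v_3(num) − v_3(den) = 1; compare against these criteria.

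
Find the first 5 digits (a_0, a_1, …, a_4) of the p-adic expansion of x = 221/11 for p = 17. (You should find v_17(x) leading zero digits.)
(a_0, …, a_4) = (0, 12, 4, 9, 1)

v_17(221/11) = 1, so a_0 = ... = a_0 = 0. Factor out: x = 17^1 · u with u = 13/11 a unit in ℤ_17. Expand u iteratively via a_{v+i} = u_i mod 17, u_{i+1} = (u_i − a_{v+i})/17:
  u_0 = 13/11;  a_1 = 12;  u_1 = (u_0 − 12)/17 = -7/11
  u_1 = -7/11;  a_2 = 4;  u_2 = (u_1 − 4)/17 = -3/11
  u_2 = -3/11;  a_3 = 9;  u_3 = (u_2 − 9)/17 = -6/11
  u_3 = -6/11;  a_4 = 1;  u_4 = (u_3 − 1)/17 = -1/11
Digits: (0, 12, 4, 9, 1).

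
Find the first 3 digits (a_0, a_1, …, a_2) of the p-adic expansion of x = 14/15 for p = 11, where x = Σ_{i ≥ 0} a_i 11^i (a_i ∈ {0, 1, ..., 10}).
(a_0, …, a_2) = (9, 0, 8)

v_11(14/15) = 0 (numerator and denominator both coprime to 11), so x ∈ ℤ_11^×. Compute digits iteratively via a_i = x_i mod 11, x_{i+1} = (x_i − a_i)/11, with x_0 = x:
  x_0 = 14/15;  a_0 = 9;  x_1 = (x_0 − 9)/11 = -11/15
  x_1 = -11/15;  a_1 = 0;  x_2 = (x_1 − 0)/11 = -1/15
  x_2 = -1/15;  a_2 = 8;  x_3 = (x_2 − 8)/11 = -11/15
Digits: (9, 0, 8).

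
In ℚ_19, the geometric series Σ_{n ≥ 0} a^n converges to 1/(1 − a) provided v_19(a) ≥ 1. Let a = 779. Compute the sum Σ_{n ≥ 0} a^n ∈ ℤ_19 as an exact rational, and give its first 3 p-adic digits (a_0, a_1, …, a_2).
Σ a^n = 1/(1 − a) = -1/778;  first 3 digits = (1, 3, 11)

v_19(a) = 1 ≥ 1, so the series converges in ℤ_19 to 1/(1 − a) = 1/(1 − 779) = -1/778. Expand this rational in ℤ_19: compute digits iteratively via d_i = x_i mod 19, x_{i+1} = (x_i − d_i)/19. The first 3 digits are (1, 3, 11).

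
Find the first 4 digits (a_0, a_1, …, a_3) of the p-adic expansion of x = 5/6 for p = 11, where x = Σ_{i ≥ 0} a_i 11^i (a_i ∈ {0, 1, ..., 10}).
(a_0, …, a_3) = (10, 1, 9, 1)

v_11(5/6) = 0 (numerator and denominator both coprime to 11), so x ∈ ℤ_11^×. Compute digits iteratively via a_i = x_i mod 11, x_{i+1} = (x_i − a_i)/11, with x_0 = x:
  x_0 = 5/6;  a_0 = 10;  x_1 = (x_0 − 10)/11 = -5/6
  x_1 = -5/6;  a_1 = 1;  x_2 = (x_1 − 1)/11 = -1/6
  x_2 = -1/6;  a_2 = 9;  x_3 = (x_2 − 9)/11 = -5/6
  x_3 = -5/6;  a_3 = 1;  x_4 = (x_3 − 1)/11 = -1/6
Digits: (10, 1, 9, 1).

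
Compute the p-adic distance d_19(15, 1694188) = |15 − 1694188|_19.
d_19(15, 1694188) = 1/130321

Step 1 — x − y = 15 − 1694188 = -1694173. Step 2 — v_19(-1694173) = 4 (factor: -1694173 = −(19^4 · 13); the sign does not affect v_p). Step 3 — |x − y|_19 = 19^{-4} = 1/130321.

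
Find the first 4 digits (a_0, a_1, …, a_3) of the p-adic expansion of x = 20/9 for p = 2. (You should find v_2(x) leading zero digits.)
(a_0, …, a_3) = (0, 0, 1, 0)

v_2(20/9) = 2, so a_0 = ... = a_1 = 0. Factor out: x = 2^2 · u with u = 5/9 a unit in ℤ_2. Expand u iteratively via a_{v+i} = u_i mod 2, u_{i+1} = (u_i − a_{v+i})/2:
  u_0 = 5/9;  a_2 = 1;  u_1 = (u_0 − 1)/2 = -2/9
  u_1 = -2/9;  a_3 = 0;  u_2 = (u_1 − 0)/2 = -1/9
Digits: (0, 0, 1, 0).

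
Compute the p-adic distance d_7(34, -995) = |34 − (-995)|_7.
d_7(34, -995) = 1/343

Step 1 — x − y = 34 − (-995) = 1029. Step 2 — v_7(1029) = 3 (factor: 1029 = (7^3 · 3); the sign does not affect v_p). Step 3 — |x − y|_7 = 7^{-3} = 1/343.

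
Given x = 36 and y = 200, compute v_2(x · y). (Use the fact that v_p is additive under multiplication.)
v_2(7200) = 5

v_p(x) = 2 (factor: 36 = 2^2 · 9); v_p(y) = 3 (factor: 200 = 2^3 · 25). Additivity: v_p(xy) = v_p(x) + v_p(y) = 2 + 3 = 5. (Direct check: xy = 7200 = 2^5 · (225).)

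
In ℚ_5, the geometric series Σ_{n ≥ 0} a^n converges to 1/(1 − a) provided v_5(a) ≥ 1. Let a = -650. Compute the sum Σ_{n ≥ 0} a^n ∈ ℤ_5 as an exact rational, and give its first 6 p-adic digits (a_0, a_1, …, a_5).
Σ a^n = 1/(1 − a) = 1/651;  first 6 digits = (1, 0, 4, 4, 4, 4)

v_5(a) = 2 ≥ 1, so the series converges in ℤ_5 to 1/(1 − a) = 1/(1 − (-650)) = 1/651. Expand this rational in ℤ_5: compute digits iteratively via d_i = x_i mod 5, x_{i+1} = (x_i − d_i)/5. The first 6 digits are (1, 0, 4, 4, 4, 4).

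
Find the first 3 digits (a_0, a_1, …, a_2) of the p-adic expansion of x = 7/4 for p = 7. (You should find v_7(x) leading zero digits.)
(a_0, …, a_2) = (0, 2, 5)

v_7(7/4) = 1, so a_0 = ... = a_0 = 0. Factor out: x = 7^1 · u with u = 1/4 a unit in ℤ_7. Expand u iteratively via a_{v+i} = u_i mod 7, u_{i+1} = (u_i − a_{v+i})/7:
  u_0 = 1/4;  a_1 = 2;  u_1 = (u_0 − 2)/7 = -1/4
  u_1 = -1/4;  a_2 = 5;  u_2 = (u_1 − 5)/7 = -3/4
Digits: (0, 2, 5).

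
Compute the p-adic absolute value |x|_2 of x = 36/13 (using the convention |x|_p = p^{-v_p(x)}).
|36/13|_2 = 1/4

Step 1 — compute v_2(x) by factoring powers of 2 out of the numerator and denominator: v_2(36/13) = 2. Step 2 — apply |x|_p = p^{-v_p(x)} = 2^{-2} = 1/4.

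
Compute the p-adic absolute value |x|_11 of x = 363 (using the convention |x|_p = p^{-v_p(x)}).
|363|_11 = 1/121

Step 1 — compute v_11(x) by factoring powers of 11 out of the numerator and denominator: v_11(363) = 2. Step 2 — apply |x|_p = p^{-v_p(x)} = 11^{-2} = 1/121.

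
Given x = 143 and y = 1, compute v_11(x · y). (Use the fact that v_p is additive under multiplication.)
v_11(143) = 1

v_p(x) = 1 (factor: 143 = 11^1 · 13); v_p(y) = 0 (factor: 1 = 11^0 · 1). Additivity: v_p(xy) = v_p(x) + v_p(y) = 1 + 0 = 1. (Direct check: xy = 143 = 11^1 · (13).)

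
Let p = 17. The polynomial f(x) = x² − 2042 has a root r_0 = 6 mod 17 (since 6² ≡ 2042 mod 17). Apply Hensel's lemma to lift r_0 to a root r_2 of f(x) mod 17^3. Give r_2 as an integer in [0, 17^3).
r_2 = 1859 (mod 4913)

Hensel's recurrence: r_{i+1} = r_i − f(r_i)·(f′(r_i))^{-1} mod 17^{i+2}, with f′(x) = 2x. Iterate:
  r_0 = 6 (mod 17)
  r_1 = 125 (mod 289)
  r_2 = 1859 (mod 4913)
Final: r_2 = 1859, and one checks f(r_2) ≡ 0 mod 17^3.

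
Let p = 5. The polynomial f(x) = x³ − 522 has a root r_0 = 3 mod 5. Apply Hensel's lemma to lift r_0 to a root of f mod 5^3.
r_2 = 113 (mod 125)

Hensel: r_{i+1} = r_i − f(r_i)/f′(r_i) mod 5^{i+2}, where f′(x) = 3x². Iterate:
  r_0 = 3 (mod 5)
  r_1 = 13 (mod 25)
  r_2 = 113 (mod 125)
Final: r = 113 with f(r) ≡ 0 mod 5^3.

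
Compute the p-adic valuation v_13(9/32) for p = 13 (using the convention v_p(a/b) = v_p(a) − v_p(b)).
v_13(9/32) = 0

Factor powers of 13 from the numerator and denominator of the reduced fraction: 9 = 13^0 · 9 and 32 = 13^0 · 32. Apply v_p(a/b) = v_p(a) − v_p(b): v_13(9/32) = 0 − 0 = 0.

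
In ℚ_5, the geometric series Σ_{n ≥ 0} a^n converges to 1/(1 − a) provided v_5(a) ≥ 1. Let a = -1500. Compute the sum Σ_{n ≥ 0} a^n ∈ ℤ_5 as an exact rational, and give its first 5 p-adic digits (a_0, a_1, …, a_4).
Σ a^n = 1/(1 − a) = 1/1501;  first 5 digits = (1, 0, 0, 3, 2)

v_5(a) = 3 ≥ 1, so the series converges in ℤ_5 to 1/(1 − a) = 1/(1 − (-1500)) = 1/1501. Expand this rational in ℤ_5: compute digits iteratively via d_i = x_i mod 5, x_{i+1} = (x_i − d_i)/5. The first 5 digits are (1, 0, 0, 3, 2).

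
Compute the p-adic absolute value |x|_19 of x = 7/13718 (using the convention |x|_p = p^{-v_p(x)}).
|7/13718|_19 = 6859

Step 1 — compute v_19(x) by factoring powers of 19 out of the numerator and denominator: v_19(7/13718) = -3. Step 2 — apply |x|_p = p^{-v_p(x)} = 19^{3} = 6859.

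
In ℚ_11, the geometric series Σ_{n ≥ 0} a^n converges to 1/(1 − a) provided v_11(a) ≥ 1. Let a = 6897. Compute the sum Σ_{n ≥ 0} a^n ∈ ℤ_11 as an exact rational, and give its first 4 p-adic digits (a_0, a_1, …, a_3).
Σ a^n = 1/(1 − a) = -1/6896;  first 4 digits = (1, 0, 2, 5)

v_11(a) = 2 ≥ 1, so the series converges in ℤ_11 to 1/(1 − a) = 1/(1 − 6897) = -1/6896. Expand this rational in ℤ_11: compute digits iteratively via d_i = x_i mod 11, x_{i+1} = (x_i − d_i)/11. The first 4 digits are (1, 0, 2, 5).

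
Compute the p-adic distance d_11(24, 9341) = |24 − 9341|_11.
d_11(24, 9341) = 1/1331

Step 1 — x − y = 24 − 9341 = -9317. Step 2 — v_11(-9317) = 3 (factor: -9317 = −(11^3 · 7); the sign does not affect v_p). Step 3 — |x − y|_11 = 11^{-3} = 1/1331.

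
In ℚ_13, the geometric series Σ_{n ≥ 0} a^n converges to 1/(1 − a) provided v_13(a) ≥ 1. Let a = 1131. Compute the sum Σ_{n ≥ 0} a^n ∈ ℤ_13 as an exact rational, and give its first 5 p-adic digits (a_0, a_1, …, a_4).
Σ a^n = 1/(1 − a) = -1/1130;  first 5 digits = (1, 9, 9, 11, 7)

v_13(a) = 1 ≥ 1, so the series converges in ℤ_13 to 1/(1 − a) = 1/(1 − 1131) = -1/1130. Expand this rational in ℤ_13: compute digits iteratively via d_i = x_i mod 13, x_{i+1} = (x_i − d_i)/13. The first 5 digits are (1, 9, 9, 11, 7).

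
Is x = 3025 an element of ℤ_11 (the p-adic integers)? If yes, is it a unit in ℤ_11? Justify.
x ∈ ℤ_11 but not a unit; v_11(x) = 2 > 0

ℤ_11 = {x ∈ ℚ_11 : v_11(x) ≥ 0} and ℤ_11^× = {x ∈ ℤ_11 : v_11(x) = 0}. Here v_11(3025) = v_11(num) − v_11(den) = 2; compare against these criteria.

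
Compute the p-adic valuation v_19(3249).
v_19(3249) = 2

v_19(n) is the largest exponent k such that 19^k divides n. Factor out: 3249 = 19^2 · 9. (Sign doesn't affect v_p.) So v_19(3249) = 2.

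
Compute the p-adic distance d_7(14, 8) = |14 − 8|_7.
d_7(14, 8) = 1

Step 1 — x − y = 14 − 8 = 6. Step 2 — v_7(6) = 0 (factor: 6 = (7^0 · 6); the sign does not affect v_p). Step 3 — |x − y|_7 = 7^{0} = 1.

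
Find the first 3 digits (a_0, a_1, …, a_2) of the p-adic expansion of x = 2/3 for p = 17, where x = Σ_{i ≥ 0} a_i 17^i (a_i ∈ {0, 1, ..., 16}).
(a_0, …, a_2) = (12, 5, 11)

v_17(2/3) = 0 (numerator and denominator both coprime to 17), so x ∈ ℤ_17^×. Compute digits iteratively via a_i = x_i mod 17, x_{i+1} = (x_i − a_i)/17, with x_0 = x:
  x_0 = 2/3;  a_0 = 12;  x_1 = (x_0 − 12)/17 = -2/3
  x_1 = -2/3;  a_1 = 5;  x_2 = (x_1 − 5)/17 = -1/3
  x_2 = -1/3;  a_2 = 11;  x_3 = (x_2 − 11)/17 = -2/3
Digits: (12, 5, 11).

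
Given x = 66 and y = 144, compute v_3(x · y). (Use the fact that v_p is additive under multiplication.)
v_3(9504) = 3

v_p(x) = 1 (factor: 66 = 3^1 · 22); v_p(y) = 2 (factor: 144 = 3^2 · 16). Additivity: v_p(xy) = v_p(x) + v_p(y) = 1 + 2 = 3. (Direct check: xy = 9504 = 3^3 · (352).)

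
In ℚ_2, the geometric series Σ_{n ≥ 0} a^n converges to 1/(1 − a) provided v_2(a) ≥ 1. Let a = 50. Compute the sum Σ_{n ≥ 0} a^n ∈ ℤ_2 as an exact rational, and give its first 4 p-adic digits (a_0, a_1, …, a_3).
Σ a^n = 1/(1 − a) = -1/49;  first 4 digits = (1, 1, 1, 1)

v_2(a) = 1 ≥ 1, so the series converges in ℤ_2 to 1/(1 − a) = 1/(1 − 50) = -1/49. Expand this rational in ℤ_2: compute digits iteratively via d_i = x_i mod 2, x_{i+1} = (x_i − d_i)/2. The first 4 digits are (1, 1, 1, 1).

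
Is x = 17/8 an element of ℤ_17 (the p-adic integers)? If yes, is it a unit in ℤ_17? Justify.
x ∈ ℤ_17 but not a unit; v_17(x) = 1 > 0

ℤ_17 = {x ∈ ℚ_17 : v_17(x) ≥ 0} and ℤ_17^× = {x ∈ ℤ_17 : v_17(x) = 0}. Here v_17(17/8) = v_17(num) − v_17(den) = 1; compare against these criteria.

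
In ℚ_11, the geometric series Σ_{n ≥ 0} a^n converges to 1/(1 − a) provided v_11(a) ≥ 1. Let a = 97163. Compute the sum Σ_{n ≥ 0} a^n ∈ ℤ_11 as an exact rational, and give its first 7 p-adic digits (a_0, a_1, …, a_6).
Σ a^n = 1/(1 − a) = -1/97162;  first 7 digits = (1, 0, 0, 7, 6, 0, 5)

v_11(a) = 3 ≥ 1, so the series converges in ℤ_11 to 1/(1 − a) = 1/(1 − 97163) = -1/97162. Expand this rational in ℤ_11: compute digits iteratively via d_i = x_i mod 11, x_{i+1} = (x_i − d_i)/11. The first 7 digits are (1, 0, 0, 7, 6, 0, 5).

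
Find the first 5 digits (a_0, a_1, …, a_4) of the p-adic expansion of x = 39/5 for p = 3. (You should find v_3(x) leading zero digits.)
(a_0, …, a_4) = (0, 2, 2, 0, 1)

v_3(39/5) = 1, so a_0 = ... = a_0 = 0. Factor out: x = 3^1 · u with u = 13/5 a unit in ℤ_3. Expand u iteratively via a_{v+i} = u_i mod 3, u_{i+1} = (u_i − a_{v+i})/3:
  u_0 = 13/5;  a_1 = 2;  u_1 = (u_0 − 2)/3 = 1/5
  u_1 = 1/5;  a_2 = 2;  u_2 = (u_1 − 2)/3 = -3/5
  u_2 = -3/5;  a_3 = 0;  u_3 = (u_2 − 0)/3 = -1/5
  u_3 = -1/5;  a_4 = 1;  u_4 = (u_3 − 1)/3 = -2/5
Digits: (0, 2, 2, 0, 1).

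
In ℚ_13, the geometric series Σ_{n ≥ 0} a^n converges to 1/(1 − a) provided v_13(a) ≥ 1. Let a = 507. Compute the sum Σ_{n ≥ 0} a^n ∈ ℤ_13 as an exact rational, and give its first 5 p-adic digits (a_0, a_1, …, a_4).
Σ a^n = 1/(1 − a) = -1/506;  first 5 digits = (1, 0, 3, 0, 9)

v_13(a) = 2 ≥ 1, so the series converges in ℤ_13 to 1/(1 − a) = 1/(1 − 507) = -1/506. Expand this rational in ℤ_13: compute digits iteratively via d_i = x_i mod 13, x_{i+1} = (x_i − d_i)/13. The first 5 digits are (1, 0, 3, 0, 9).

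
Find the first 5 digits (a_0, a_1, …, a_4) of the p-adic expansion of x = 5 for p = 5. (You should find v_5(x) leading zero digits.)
(a_0, …, a_4) = (0, 1, 0, 0, 0)

v_5(5) = 1, so a_0 = ... = a_0 = 0. Factor out: x = 5^1 · u with u = 1 a unit in ℤ_5. Expand u iteratively via a_{v+i} = u_i mod 5, u_{i+1} = (u_i − a_{v+i})/5:
  u_0 = 1;  a_1 = 1;  u_1 = (u_0 − 1)/5 = 0
  u_1 = 0;  a_2 = 0;  u_2 = (u_1 − 0)/5 = 0
  u_2 = 0;  a_3 = 0;  u_3 = (u_2 − 0)/5 = 0
  u_3 = 0;  a_4 = 0;  u_4 = (u_3 − 0)/5 = 0
Digits: (0, 1, 0, 0, 0).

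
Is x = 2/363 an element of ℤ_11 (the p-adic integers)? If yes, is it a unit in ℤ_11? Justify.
x ∉ ℤ_11 (v_11(x) = -2 < 0)

ℤ_11 = {x ∈ ℚ_11 : v_11(x) ≥ 0} and ℤ_11^× = {x ∈ ℤ_11 : v_11(x) = 0}. Here v_11(2/363) = v_11(num) − v_11(den) = -2; compare against these criteria.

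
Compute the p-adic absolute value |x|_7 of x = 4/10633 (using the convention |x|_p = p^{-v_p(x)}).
|4/10633|_7 = 343

Step 1 — compute v_7(x) by factoring powers of 7 out of the numerator and denominator: v_7(4/10633) = -3. Step 2 — apply |x|_p = p^{-v_p(x)} = 7^{3} = 343.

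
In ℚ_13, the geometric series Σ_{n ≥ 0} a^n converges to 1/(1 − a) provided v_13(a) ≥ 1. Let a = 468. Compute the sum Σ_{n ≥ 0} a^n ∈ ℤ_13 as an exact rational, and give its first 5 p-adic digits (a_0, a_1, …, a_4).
Σ a^n = 1/(1 − a) = -1/467;  first 5 digits = (1, 10, 11, 7, 11)

v_13(a) = 1 ≥ 1, so the series converges in ℤ_13 to 1/(1 − a) = 1/(1 − 468) = -1/467. Expand this rational in ℤ_13: compute digits iteratively via d_i = x_i mod 13, x_{i+1} = (x_i − d_i)/13. The first 5 digits are (1, 10, 11, 7, 11).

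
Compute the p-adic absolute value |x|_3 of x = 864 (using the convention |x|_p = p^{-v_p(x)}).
|864|_3 = 1/27

Step 1 — compute v_3(x) by factoring powers of 3 out of the numerator and denominator: v_3(864) = 3. Step 2 — apply |x|_p = p^{-v_p(x)} = 3^{-3} = 1/27.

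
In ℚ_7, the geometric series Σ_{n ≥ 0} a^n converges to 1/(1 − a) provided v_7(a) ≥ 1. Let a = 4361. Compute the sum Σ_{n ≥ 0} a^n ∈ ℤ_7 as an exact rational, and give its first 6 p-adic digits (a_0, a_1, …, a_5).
Σ a^n = 1/(1 − a) = -1/4360;  first 6 digits = (1, 0, 5, 5, 5, 4)

v_7(a) = 2 ≥ 1, so the series converges in ℤ_7 to 1/(1 − a) = 1/(1 − 4361) = -1/4360. Expand this rational in ℤ_7: compute digits iteratively via d_i = x_i mod 7, x_{i+1} = (x_i − d_i)/7. The first 6 digits are (1, 0, 5, 5, 5, 4).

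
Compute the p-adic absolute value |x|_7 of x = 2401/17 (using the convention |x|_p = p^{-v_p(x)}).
|2401/17|_7 = 1/2401

Step 1 — compute v_7(x) by factoring powers of 7 out of the numerator and denominator: v_7(2401/17) = 4. Step 2 — apply |x|_p = p^{-v_p(x)} = 7^{-4} = 1/2401.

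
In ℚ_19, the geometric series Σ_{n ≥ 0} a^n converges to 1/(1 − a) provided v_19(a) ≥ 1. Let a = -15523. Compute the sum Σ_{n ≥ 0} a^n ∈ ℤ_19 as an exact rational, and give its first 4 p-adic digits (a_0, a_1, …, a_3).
Σ a^n = 1/(1 − a) = 1/15524;  first 4 digits = (1, 0, 14, 16)

v_19(a) = 2 ≥ 1, so the series converges in ℤ_19 to 1/(1 − a) = 1/(1 − (-15523)) = 1/15524. Expand this rational in ℤ_19: compute digits iteratively via d_i = x_i mod 19, x_{i+1} = (x_i − d_i)/19. The first 4 digits are (1, 0, 14, 16).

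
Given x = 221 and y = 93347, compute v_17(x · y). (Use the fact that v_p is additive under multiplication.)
v_17(20629687) = 4

v_p(x) = 1 (factor: 221 = 17^1 · 13); v_p(y) = 3 (factor: 93347 = 17^3 · 19). Additivity: v_p(xy) = v_p(x) + v_p(y) = 1 + 3 = 4. (Direct check: xy = 20629687 = 17^4 · (247).)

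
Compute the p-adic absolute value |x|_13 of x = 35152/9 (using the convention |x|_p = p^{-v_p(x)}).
|35152/9|_13 = 1/2197

Step 1 — compute v_13(x) by factoring powers of 13 out of the numerator and denominator: v_13(35152/9) = 3. Step 2 — apply |x|_p = p^{-v_p(x)} = 13^{-3} = 1/2197.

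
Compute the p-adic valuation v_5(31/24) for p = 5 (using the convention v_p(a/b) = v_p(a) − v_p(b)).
v_5(31/24) = 0

Factor powers of 5 from the numerator and denominator of the reduced fraction: 31 = 5^0 · 31 and 24 = 5^0 · 24. Apply v_p(a/b) = v_p(a) − v_p(b): v_5(31/24) = 0 − 0 = 0.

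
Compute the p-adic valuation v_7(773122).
v_7(773122) = 5

v_7(n) is the largest exponent k such that 7^k divides n. Factor out: 773122 = 7^5 · 46. (Sign doesn't affect v_p.) So v_7(773122) = 5.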